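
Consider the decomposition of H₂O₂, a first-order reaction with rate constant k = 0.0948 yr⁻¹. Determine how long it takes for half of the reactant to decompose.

7.312 yr

Step 1: For a first-order reaction, t₁/₂ = ln(2)/k
Step 2: t₁/₂ = ln(2)/0.0948
Step 3: t₁/₂ = 0.6931/0.0948 = 7.312 yr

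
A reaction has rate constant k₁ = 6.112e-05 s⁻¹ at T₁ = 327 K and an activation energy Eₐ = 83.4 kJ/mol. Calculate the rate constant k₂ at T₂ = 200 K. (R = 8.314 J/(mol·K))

2.120e-13 s⁻¹

Step 1: Use the two-temperature Arrhenius form: ln(k₂/k₁) = -Eₐ/R × (1/T₂ - 1/T₁)
Step 2: Convert Eₐ to J/mol: 83.4 kJ/mol = 83400 J/mol
Step 3: 1/T₂ - 1/T₁ = 1/200 - 1/327 = 1.941896e-03 K⁻¹
Step 4: ln(k₂/k₁) = -83400/8.314 × 1.941896e-03 = -19.47969
Step 5: k₂ = k₁ × exp(-19.47969) = 6.112e-05 × 3.46799e-09 = 2.120e-13 s⁻¹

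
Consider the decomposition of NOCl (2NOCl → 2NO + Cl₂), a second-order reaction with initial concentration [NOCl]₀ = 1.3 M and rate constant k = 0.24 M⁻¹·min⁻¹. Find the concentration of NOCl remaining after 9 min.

0.3414 M

Step 1: For a second-order reaction: 1/[NOCl] = 1/[NOCl]₀ + kt
Step 2: 1/[NOCl] = 1/1.3 + 0.24 × 9
Step 3: 1/[NOCl] = 0.7692 + 2.16 = 2.929
Step 4: [NOCl] = 1/2.929 = 0.3414 M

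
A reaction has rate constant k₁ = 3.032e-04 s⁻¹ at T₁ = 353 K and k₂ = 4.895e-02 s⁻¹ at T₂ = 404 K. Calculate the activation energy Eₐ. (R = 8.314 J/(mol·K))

118.2 kJ/mol

Step 1: Use the two-temperature Arrhenius form: ln(k₂/k₁) = -Eₐ/R × (1/T₂ - 1/T₁)
Step 2: ln(k₂/k₁) = ln(4.895e-02/3.032e-04) = ln(161.445) = 5.08416
Step 3: 1/T₂ - 1/T₁ = 1/404 - 1/353 = -3.576137e-04 K⁻¹
Step 4: Eₐ = -R × ln(k₂/k₁) / (1/T₂ - 1/T₁) = -8.314 × 5.08416 / -3.576137e-04
Step 5: Eₐ = 1.1820e+05 J/mol = 118.2 kJ/mol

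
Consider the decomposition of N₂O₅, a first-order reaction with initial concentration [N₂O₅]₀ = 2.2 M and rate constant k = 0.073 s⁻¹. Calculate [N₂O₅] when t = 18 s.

0.5912 M

Step 1: For a first-order reaction: [N₂O₅] = [N₂O₅]₀ × e^(-kt)
Step 2: [N₂O₅] = 2.2 × e^(-0.073 × 18)
Step 3: [N₂O₅] = 2.2 × e^(-1.314)
Step 4: [N₂O₅] = 2.2 × 0.268743 = 0.5912 M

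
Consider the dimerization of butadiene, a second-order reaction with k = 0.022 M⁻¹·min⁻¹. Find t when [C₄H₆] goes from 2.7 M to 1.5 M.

13.47 min

Step 1: For second-order: t = (1/[C₄H₆] - 1/[C₄H₆]₀)/k
Step 2: t = (1/1.5 - 1/2.7)/0.022
Step 3: t = (0.6667 - 0.3704)/0.022
Step 4: t = 0.2963/0.022 = 13.47 min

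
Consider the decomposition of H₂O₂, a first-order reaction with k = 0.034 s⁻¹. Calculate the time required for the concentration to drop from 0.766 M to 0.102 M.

59.3 s

Step 1: For first-order: t = ln([H₂O₂]₀/[H₂O₂])/k
Step 2: t = ln(0.766/0.102)/0.034
Step 3: t = ln(7.51)/0.034
Step 4: t = 2.016/0.034 = 59.3 s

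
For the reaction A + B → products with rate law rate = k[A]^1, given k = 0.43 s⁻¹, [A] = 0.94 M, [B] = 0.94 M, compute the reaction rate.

0.4042 M/s

Step 1: The rate law is rate = k[A]^1
Step 2: Note that the rate does not depend on [B] (zero order in B).
Step 3: rate = 0.43 × (0.94)^1 = 0.4042 M/s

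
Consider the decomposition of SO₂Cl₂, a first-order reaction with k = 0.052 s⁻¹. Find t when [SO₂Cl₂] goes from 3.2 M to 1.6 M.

13.33 s

Step 1: For first-order: t = ln([SO₂Cl₂]₀/[SO₂Cl₂])/k
Step 2: t = ln(3.2/1.6)/0.052
Step 3: t = ln(2)/0.052
Step 4: t = 0.6931/0.052 = 13.33 s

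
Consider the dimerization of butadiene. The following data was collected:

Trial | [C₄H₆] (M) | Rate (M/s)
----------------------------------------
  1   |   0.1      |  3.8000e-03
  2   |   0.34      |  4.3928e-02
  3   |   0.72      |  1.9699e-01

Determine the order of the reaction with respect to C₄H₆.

second order (2)

Step 1: Compare trials to find order n where rate₂/rate₁ = ([C₄H₆]₂/[C₄H₆]₁)^n
Step 2: rate₂/rate₁ = 4.3928e-02/3.8000e-03 = 11.56
Step 3: [C₄H₆]₂/[C₄H₆]₁ = 0.34/0.1 = 3.4
Step 4: n = ln(11.56)/ln(3.4) = 2.00 ≈ 2
Step 5: The reaction is second order in C₄H₆.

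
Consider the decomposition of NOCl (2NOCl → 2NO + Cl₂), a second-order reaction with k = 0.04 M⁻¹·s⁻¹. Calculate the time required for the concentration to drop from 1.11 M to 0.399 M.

40.13 s

Step 1: For second-order: t = (1/[NOCl] - 1/[NOCl]₀)/k
Step 2: t = (1/0.399 - 1/1.11)/0.04
Step 3: t = (2.506 - 0.9009)/0.04
Step 4: t = 1.605/0.04 = 40.13 s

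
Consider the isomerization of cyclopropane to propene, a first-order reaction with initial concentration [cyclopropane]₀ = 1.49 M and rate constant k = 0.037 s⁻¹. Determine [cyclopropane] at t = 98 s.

0.03967 M

Step 1: For a first-order reaction: [cyclopropane] = [cyclopropane]₀ × e^(-kt)
Step 2: [cyclopropane] = 1.49 × e^(-0.037 × 98)
Step 3: [cyclopropane] = 1.49 × e^(-3.626)
Step 4: [cyclopropane] = 1.49 × 0.0266225 = 0.03967 M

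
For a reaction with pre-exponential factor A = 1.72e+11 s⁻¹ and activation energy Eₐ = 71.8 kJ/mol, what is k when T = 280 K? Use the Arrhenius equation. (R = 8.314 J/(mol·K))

6.93e-03 s⁻¹

Step 1: Use the Arrhenius equation: k = A × exp(-Eₐ/RT)
Step 2: Convert Eₐ to J/mol: 71.8 kJ/mol = 71800 J/mol
Step 3: Calculate the exponent: -Eₐ/(RT) = -71800/(8.314 × 280) = -30.84298
Step 4: k = 1.72e+11 × exp(-30.84298)
Step 5: k = 1.72e+11 × 4.02776e-14 = 6.9277e-03 s⁻¹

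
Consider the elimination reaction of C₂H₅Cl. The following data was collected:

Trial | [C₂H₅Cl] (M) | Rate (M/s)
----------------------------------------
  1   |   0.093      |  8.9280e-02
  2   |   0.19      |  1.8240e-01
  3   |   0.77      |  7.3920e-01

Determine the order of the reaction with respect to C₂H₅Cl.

first order (1)

Step 1: Compare trials to find order n where rate₂/rate₁ = ([C₂H₅Cl]₂/[C₂H₅Cl]₁)^n
Step 2: rate₂/rate₁ = 1.8240e-01/8.9280e-02 = 2.043
Step 3: [C₂H₅Cl]₂/[C₂H₅Cl]₁ = 0.19/0.093 = 2.043
Step 4: n = ln(2.043)/ln(2.043) = 1.00 ≈ 1
Step 5: The reaction is first order in C₂H₅Cl.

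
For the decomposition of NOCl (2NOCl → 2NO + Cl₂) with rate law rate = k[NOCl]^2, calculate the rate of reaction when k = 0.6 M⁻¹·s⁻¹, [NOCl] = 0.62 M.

0.2306 M/s

Step 1: Identify the rate law: rate = k[NOCl]^2
Step 2: Substitute values: rate = 0.6 × (0.62)^2
Step 3: Calculate: rate = 0.6 × 0.3844 = 0.23064 M/s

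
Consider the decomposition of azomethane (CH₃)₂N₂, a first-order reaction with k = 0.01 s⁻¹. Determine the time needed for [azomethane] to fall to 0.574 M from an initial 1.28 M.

80.2 s

Step 1: For first-order: t = ln([azomethane]₀/[azomethane])/k
Step 2: t = ln(1.28/0.574)/0.01
Step 3: t = ln(2.23)/0.01
Step 4: t = 0.802/0.01 = 80.2 s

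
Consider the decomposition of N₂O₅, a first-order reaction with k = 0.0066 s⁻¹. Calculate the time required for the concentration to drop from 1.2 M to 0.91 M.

41.91 s

Step 1: For first-order: t = ln([N₂O₅]₀/[N₂O₅])/k
Step 2: t = ln(1.2/0.91)/0.0066
Step 3: t = ln(1.319)/0.0066
Step 4: t = 0.2766/0.0066 = 41.91 s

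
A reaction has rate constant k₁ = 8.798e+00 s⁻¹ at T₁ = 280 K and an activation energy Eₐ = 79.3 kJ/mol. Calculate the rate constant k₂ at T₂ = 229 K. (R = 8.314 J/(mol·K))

4.463e-03 s⁻¹

Step 1: Use the two-temperature Arrhenius form: ln(k₂/k₁) = -Eₐ/R × (1/T₂ - 1/T₁)
Step 2: Convert Eₐ to J/mol: 79.3 kJ/mol = 79300 J/mol
Step 3: 1/T₂ - 1/T₁ = 1/229 - 1/280 = 7.953837e-04 K⁻¹
Step 4: ln(k₂/k₁) = -79300/8.314 × 7.953837e-04 = -7.58647
Step 5: k₂ = k₁ × exp(-7.58647) = 8.798e+00 × 5.07269e-04 = 4.463e-03 s⁻¹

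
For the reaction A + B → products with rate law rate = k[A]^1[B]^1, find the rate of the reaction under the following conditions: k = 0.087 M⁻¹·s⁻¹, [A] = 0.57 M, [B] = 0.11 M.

0.005455 M/s

Step 1: The rate law is rate = k[A]^1[B]^1
Step 2: Substitute: rate = 0.087 × (0.57)^1 × (0.11)^1
Step 3: rate = 0.087 × 0.57 × 0.11 = 0.0054549 M/s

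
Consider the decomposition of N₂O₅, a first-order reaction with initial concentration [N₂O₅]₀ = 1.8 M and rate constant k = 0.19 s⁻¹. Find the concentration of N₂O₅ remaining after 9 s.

0.3256 M

Step 1: For a first-order reaction: [N₂O₅] = [N₂O₅]₀ × e^(-kt)
Step 2: [N₂O₅] = 1.8 × e^(-0.19 × 9)
Step 3: [N₂O₅] = 1.8 × e^(-1.71)
Step 4: [N₂O₅] = 1.8 × 0.180866 = 0.3256 M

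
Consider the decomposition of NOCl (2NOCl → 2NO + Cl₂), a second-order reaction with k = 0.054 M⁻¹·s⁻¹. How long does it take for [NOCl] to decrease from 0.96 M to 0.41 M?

25.88 s

Step 1: For second-order: t = (1/[NOCl] - 1/[NOCl]₀)/k
Step 2: t = (1/0.41 - 1/0.96)/0.054
Step 3: t = (2.439 - 1.042)/0.054
Step 4: t = 1.397/0.054 = 25.88 s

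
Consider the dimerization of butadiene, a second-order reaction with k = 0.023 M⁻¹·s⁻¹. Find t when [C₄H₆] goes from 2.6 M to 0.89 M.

32.13 s

Step 1: For second-order: t = (1/[C₄H₆] - 1/[C₄H₆]₀)/k
Step 2: t = (1/0.89 - 1/2.6)/0.023
Step 3: t = (1.124 - 0.3846)/0.023
Step 4: t = 0.739/0.023 = 32.13 s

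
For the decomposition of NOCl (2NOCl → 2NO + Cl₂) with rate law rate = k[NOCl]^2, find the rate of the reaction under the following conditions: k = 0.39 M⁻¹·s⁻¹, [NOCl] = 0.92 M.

0.3301 M/s

Step 1: Identify the rate law: rate = k[NOCl]^2
Step 2: Substitute values: rate = 0.39 × (0.92)^2
Step 3: Calculate: rate = 0.39 × 0.8464 = 0.330096 M/s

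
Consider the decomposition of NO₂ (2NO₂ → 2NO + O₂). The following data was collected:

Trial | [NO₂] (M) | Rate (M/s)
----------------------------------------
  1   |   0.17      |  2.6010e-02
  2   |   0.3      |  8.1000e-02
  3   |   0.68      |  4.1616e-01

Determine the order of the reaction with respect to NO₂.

second order (2)

Step 1: Compare trials to find order n where rate₂/rate₁ = ([NO₂]₂/[NO₂]₁)^n
Step 2: rate₂/rate₁ = 8.1000e-02/2.6010e-02 = 3.114
Step 3: [NO₂]₂/[NO₂]₁ = 0.3/0.17 = 1.765
Step 4: n = ln(3.114)/ln(1.765) = 2.00 ≈ 2
Step 5: The reaction is second order in NO₂.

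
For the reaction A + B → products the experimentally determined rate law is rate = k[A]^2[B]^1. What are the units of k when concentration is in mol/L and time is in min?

(mol/L)⁻²·min⁻¹

Step 1: Overall order = 2 + 1 = 3.
Step 2: rate has units mol/L·min⁻¹; [A]^2[B]^1 has units (mol/L)^3.
Step 3: k = rate/([A]^2[B]^1), so units of k = (mol/L)^(1-3)·min⁻¹ = (mol/L)⁻²·min⁻¹.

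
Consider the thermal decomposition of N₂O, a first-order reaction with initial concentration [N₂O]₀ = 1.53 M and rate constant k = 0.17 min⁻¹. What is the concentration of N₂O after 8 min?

0.3927 M

Step 1: For a first-order reaction: [N₂O] = [N₂O]₀ × e^(-kt)
Step 2: [N₂O] = 1.53 × e^(-0.17 × 8)
Step 3: [N₂O] = 1.53 × e^(-1.36)
Step 4: [N₂O] = 1.53 × 0.256661 = 0.3927 M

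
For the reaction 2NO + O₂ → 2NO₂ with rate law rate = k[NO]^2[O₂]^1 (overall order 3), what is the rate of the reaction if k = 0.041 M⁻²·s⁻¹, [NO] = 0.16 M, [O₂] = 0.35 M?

0.0003674 M/s

Step 1: The rate law is rate = k[NO]^2[O₂]^1, overall order = 2+1 = 3
Step 2: Substitute values: rate = 0.041 × (0.16)^2 × (0.35)^1
Step 3: rate = 0.041 × 0.0256 × 0.35 = 0.00036736 M/s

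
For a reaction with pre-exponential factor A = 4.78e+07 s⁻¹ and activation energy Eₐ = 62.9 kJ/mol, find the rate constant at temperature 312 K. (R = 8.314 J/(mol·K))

1.41e-03 s⁻¹

Step 1: Use the Arrhenius equation: k = A × exp(-Eₐ/RT)
Step 2: Convert Eₐ to J/mol: 62.9 kJ/mol = 62900 J/mol
Step 3: Calculate the exponent: -Eₐ/(RT) = -62900/(8.314 × 312) = -24.24856
Step 4: k = 4.78e+07 × exp(-24.24856)
Step 5: k = 4.78e+07 × 2.94431e-11 = 1.4074e-03 s⁻¹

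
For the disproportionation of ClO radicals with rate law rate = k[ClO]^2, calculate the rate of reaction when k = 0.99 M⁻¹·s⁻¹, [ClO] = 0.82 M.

0.6657 M/s

Step 1: Identify the rate law: rate = k[ClO]^2
Step 2: Substitute values: rate = 0.99 × (0.82)^2
Step 3: Calculate: rate = 0.99 × 0.6724 = 0.665676 M/s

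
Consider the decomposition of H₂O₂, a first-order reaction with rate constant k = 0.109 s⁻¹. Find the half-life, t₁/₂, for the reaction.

6.359 s

Step 1: For a first-order reaction, t₁/₂ = ln(2)/k
Step 2: t₁/₂ = ln(2)/0.109
Step 3: t₁/₂ = 0.6931/0.109 = 6.359 s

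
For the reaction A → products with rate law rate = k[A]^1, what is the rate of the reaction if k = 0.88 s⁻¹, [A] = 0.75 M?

0.66 M/s

Step 1: Identify the rate law: rate = k[A]^1
Step 2: Substitute values: rate = 0.88 × (0.75)^1
Step 3: Calculate: rate = 0.88 × 0.75 = 0.66 M/s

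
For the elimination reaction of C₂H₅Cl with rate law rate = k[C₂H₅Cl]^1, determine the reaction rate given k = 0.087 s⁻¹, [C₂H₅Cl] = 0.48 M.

0.04176 M/s

Step 1: Identify the rate law: rate = k[C₂H₅Cl]^1
Step 2: Substitute values: rate = 0.087 × (0.48)^1
Step 3: Calculate: rate = 0.087 × 0.48 = 0.04176 M/s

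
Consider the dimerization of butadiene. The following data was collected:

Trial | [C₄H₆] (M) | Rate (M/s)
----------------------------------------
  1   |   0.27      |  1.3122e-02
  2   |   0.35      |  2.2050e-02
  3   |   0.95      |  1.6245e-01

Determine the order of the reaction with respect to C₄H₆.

second order (2)

Step 1: Compare trials to find order n where rate₂/rate₁ = ([C₄H₆]₂/[C₄H₆]₁)^n
Step 2: rate₂/rate₁ = 2.2050e-02/1.3122e-02 = 1.68
Step 3: [C₄H₆]₂/[C₄H₆]₁ = 0.35/0.27 = 1.296
Step 4: n = ln(1.68)/ln(1.296) = 2.00 ≈ 2
Step 5: The reaction is second order in C₄H₆.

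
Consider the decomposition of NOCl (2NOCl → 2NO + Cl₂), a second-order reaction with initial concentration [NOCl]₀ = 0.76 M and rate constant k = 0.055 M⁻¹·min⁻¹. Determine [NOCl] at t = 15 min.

0.4671 M

Step 1: For a second-order reaction: 1/[NOCl] = 1/[NOCl]₀ + kt
Step 2: 1/[NOCl] = 1/0.76 + 0.055 × 15
Step 3: 1/[NOCl] = 1.316 + 0.825 = 2.141
Step 4: [NOCl] = 1/2.141 = 0.4671 M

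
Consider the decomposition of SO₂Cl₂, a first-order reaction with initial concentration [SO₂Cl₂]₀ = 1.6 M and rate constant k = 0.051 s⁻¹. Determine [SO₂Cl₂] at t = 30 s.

0.3465 M

Step 1: For a first-order reaction: [SO₂Cl₂] = [SO₂Cl₂]₀ × e^(-kt)
Step 2: [SO₂Cl₂] = 1.6 × e^(-0.051 × 30)
Step 3: [SO₂Cl₂] = 1.6 × e^(-1.53)
Step 4: [SO₂Cl₂] = 1.6 × 0.216536 = 0.3465 M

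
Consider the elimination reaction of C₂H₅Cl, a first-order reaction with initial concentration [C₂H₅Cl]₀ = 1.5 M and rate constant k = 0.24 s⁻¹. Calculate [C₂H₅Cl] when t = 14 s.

0.0521 M

Step 1: For a first-order reaction: [C₂H₅Cl] = [C₂H₅Cl]₀ × e^(-kt)
Step 2: [C₂H₅Cl] = 1.5 × e^(-0.24 × 14)
Step 3: [C₂H₅Cl] = 1.5 × e^(-3.36)
Step 4: [C₂H₅Cl] = 1.5 × 0.0347353 = 0.0521 M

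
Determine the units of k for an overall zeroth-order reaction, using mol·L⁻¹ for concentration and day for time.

mol·L⁻¹·day⁻¹

Step 1: For overall order n, rate = k × (concentration)^n.
Step 2: Rate has units mol·L⁻¹·day⁻¹; concentration term has units (mol·L⁻¹)^0.
Step 3: k = rate / (concentration)^n, so units of k = (mol·L⁻¹)^(1-0)·day⁻¹ = mol·L⁻¹·day⁻¹.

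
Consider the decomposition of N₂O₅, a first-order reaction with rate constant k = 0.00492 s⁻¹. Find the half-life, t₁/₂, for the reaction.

140.9 s

Step 1: For a first-order reaction, t₁/₂ = ln(2)/k
Step 2: t₁/₂ = ln(2)/0.00492
Step 3: t₁/₂ = 0.6931/0.00492 = 140.9 s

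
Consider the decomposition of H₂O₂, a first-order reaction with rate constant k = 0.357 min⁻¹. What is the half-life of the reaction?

1.942 min

Step 1: For a first-order reaction, t₁/₂ = ln(2)/k
Step 2: t₁/₂ = ln(2)/0.357
Step 3: t₁/₂ = 0.6931/0.357 = 1.942 min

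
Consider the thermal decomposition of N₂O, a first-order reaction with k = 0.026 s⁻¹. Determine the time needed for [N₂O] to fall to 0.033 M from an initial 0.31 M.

86.16 s

Step 1: For first-order: t = ln([N₂O]₀/[N₂O])/k
Step 2: t = ln(0.31/0.033)/0.026
Step 3: t = ln(9.394)/0.026
Step 4: t = 2.24/0.026 = 86.16 s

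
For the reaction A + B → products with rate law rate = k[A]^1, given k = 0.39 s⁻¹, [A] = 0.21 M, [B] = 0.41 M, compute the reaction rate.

0.0819 M/s

Step 1: The rate law is rate = k[A]^1
Step 2: Note that the rate does not depend on [B] (zero order in B).
Step 3: rate = 0.39 × (0.21)^1 = 0.0819 M/s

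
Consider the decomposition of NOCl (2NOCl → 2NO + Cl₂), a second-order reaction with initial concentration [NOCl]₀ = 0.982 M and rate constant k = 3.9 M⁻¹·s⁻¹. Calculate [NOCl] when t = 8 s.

0.03104 M

Step 1: For a second-order reaction: 1/[NOCl] = 1/[NOCl]₀ + kt
Step 2: 1/[NOCl] = 1/0.982 + 3.9 × 8
Step 3: 1/[NOCl] = 1.018 + 31.2 = 32.22
Step 4: [NOCl] = 1/32.22 = 0.03104 M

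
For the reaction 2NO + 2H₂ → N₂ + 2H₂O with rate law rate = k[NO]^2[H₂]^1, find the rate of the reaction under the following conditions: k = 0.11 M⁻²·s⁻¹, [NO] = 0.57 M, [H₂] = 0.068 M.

0.00243 M/s

Step 1: The rate law is rate = k[NO]^2[H₂]^1
Step 2: Substitute: rate = 0.11 × (0.57)^2 × (0.068)^1
Step 3: rate = 0.11 × 0.3249 × 0.068 = 0.00243025 M/s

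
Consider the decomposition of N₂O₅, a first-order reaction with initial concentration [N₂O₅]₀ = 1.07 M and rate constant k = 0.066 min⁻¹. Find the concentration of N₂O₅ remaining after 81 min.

0.005101 M

Step 1: For a first-order reaction: [N₂O₅] = [N₂O₅]₀ × e^(-kt)
Step 2: [N₂O₅] = 1.07 × e^(-0.066 × 81)
Step 3: [N₂O₅] = 1.07 × e^(-5.346)
Step 4: [N₂O₅] = 1.07 × 0.00476718 = 0.005101 M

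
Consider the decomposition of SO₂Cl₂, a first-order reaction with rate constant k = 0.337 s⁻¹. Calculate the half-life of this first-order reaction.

2.057 s

Step 1: For a first-order reaction, t₁/₂ = ln(2)/k
Step 2: t₁/₂ = ln(2)/0.337
Step 3: t₁/₂ = 0.6931/0.337 = 2.057 s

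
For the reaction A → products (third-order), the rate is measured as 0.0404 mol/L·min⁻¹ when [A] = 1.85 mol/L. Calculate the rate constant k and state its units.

0.006381 (mol/L)⁻²·min⁻¹

Step 1: rate = k[A]^3, so k = rate / [A]^3.
Step 2: k = 0.0404 / (1.85)^3 = 0.0404 / 6.332.
Step 3: k = 0.006381 (mol/L)⁻²·min⁻¹.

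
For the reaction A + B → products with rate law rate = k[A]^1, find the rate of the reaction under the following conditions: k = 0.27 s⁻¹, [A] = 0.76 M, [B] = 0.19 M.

0.2052 M/s

Step 1: The rate law is rate = k[A]^1
Step 2: Note that the rate does not depend on [B] (zero order in B).
Step 3: rate = 0.27 × (0.76)^1 = 0.2052 M/s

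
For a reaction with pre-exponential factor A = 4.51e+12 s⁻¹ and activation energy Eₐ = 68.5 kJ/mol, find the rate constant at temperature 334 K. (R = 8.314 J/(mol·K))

8.73e+01 s⁻¹

Step 1: Use the Arrhenius equation: k = A × exp(-Eₐ/RT)
Step 2: Convert Eₐ to J/mol: 68.5 kJ/mol = 68500 J/mol
Step 3: Calculate the exponent: -Eₐ/(RT) = -68500/(8.314 × 334) = -24.66801
Step 4: k = 4.51e+12 × exp(-24.66801)
Step 5: k = 4.51e+12 × 1.93562e-11 = 8.7296e+01 s⁻¹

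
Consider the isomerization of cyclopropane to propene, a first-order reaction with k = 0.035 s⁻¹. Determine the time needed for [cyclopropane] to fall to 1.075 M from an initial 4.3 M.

39.61 s

Step 1: For first-order: t = ln([cyclopropane]₀/[cyclopropane])/k
Step 2: t = ln(4.3/1.075)/0.035
Step 3: t = ln(4)/0.035
Step 4: t = 1.386/0.035 = 39.61 s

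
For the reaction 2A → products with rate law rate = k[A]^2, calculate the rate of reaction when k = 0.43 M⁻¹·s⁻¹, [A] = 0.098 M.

0.00413 M/s

Step 1: Identify the rate law: rate = k[A]^2
Step 2: Substitute values: rate = 0.43 × (0.098)^2
Step 3: Calculate: rate = 0.43 × 0.009604 = 0.00412972 M/s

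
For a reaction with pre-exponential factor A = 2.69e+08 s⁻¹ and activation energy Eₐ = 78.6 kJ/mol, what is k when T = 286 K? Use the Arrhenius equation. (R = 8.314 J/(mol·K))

1.19e-06 s⁻¹

Step 1: Use the Arrhenius equation: k = A × exp(-Eₐ/RT)
Step 2: Convert Eₐ to J/mol: 78.6 kJ/mol = 78600 J/mol
Step 3: Calculate the exponent: -Eₐ/(RT) = -78600/(8.314 × 286) = -33.05571
Step 4: k = 2.69e+08 × exp(-33.05571)
Step 5: k = 2.69e+08 × 4.40644e-15 = 1.1853e-06 s⁻¹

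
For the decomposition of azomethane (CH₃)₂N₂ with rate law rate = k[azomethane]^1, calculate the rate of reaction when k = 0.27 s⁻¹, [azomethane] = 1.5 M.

0.405 M/s

Step 1: Identify the rate law: rate = k[azomethane]^1
Step 2: Substitute values: rate = 0.27 × (1.5)^1
Step 3: Calculate: rate = 0.27 × 1.5 = 0.405 M/s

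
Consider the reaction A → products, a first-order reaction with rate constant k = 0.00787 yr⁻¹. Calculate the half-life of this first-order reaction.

88.07 yr

Step 1: For a first-order reaction, t₁/₂ = ln(2)/k
Step 2: t₁/₂ = ln(2)/0.00787
Step 3: t₁/₂ = 0.6931/0.00787 = 88.07 yr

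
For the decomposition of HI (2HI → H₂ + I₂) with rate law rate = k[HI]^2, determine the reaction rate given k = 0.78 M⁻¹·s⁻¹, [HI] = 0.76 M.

0.4505 M/s

Step 1: Identify the rate law: rate = k[HI]^2
Step 2: Substitute values: rate = 0.78 × (0.76)^2
Step 3: Calculate: rate = 0.78 × 0.5776 = 0.450528 M/s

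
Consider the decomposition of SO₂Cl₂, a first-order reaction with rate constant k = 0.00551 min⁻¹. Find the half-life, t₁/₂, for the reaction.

125.8 min

Step 1: For a first-order reaction, t₁/₂ = ln(2)/k
Step 2: t₁/₂ = ln(2)/0.00551
Step 3: t₁/₂ = 0.6931/0.00551 = 125.8 min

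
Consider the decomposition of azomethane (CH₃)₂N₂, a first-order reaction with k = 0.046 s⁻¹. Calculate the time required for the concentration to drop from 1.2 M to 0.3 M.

30.14 s

Step 1: For first-order: t = ln([azomethane]₀/[azomethane])/k
Step 2: t = ln(1.2/0.3)/0.046
Step 3: t = ln(4)/0.046
Step 4: t = 1.386/0.046 = 30.14 s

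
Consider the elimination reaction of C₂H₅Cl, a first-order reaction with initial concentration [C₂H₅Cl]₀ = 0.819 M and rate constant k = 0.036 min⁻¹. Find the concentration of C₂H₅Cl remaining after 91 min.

0.03094 M

Step 1: For a first-order reaction: [C₂H₅Cl] = [C₂H₅Cl]₀ × e^(-kt)
Step 2: [C₂H₅Cl] = 0.819 × e^(-0.036 × 91)
Step 3: [C₂H₅Cl] = 0.819 × e^(-3.276)
Step 4: [C₂H₅Cl] = 0.819 × 0.0377791 = 0.03094 M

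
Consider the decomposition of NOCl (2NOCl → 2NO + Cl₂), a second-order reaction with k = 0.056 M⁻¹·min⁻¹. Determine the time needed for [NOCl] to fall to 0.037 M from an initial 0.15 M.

363.6 min

Step 1: For second-order: t = (1/[NOCl] - 1/[NOCl]₀)/k
Step 2: t = (1/0.037 - 1/0.15)/0.056
Step 3: t = (27.03 - 6.667)/0.056
Step 4: t = 20.36/0.056 = 363.6 min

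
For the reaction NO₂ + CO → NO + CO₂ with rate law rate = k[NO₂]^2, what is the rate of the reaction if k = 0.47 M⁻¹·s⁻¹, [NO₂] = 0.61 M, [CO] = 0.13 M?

0.1749 M/s

Step 1: The rate law is rate = k[NO₂]^2
Step 2: Note that the rate does not depend on [CO] (zero order in CO).
Step 3: rate = 0.47 × (0.61)^2 = 0.174887 M/s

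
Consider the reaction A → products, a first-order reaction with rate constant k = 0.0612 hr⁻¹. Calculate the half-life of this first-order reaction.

11.33 hr

Step 1: For a first-order reaction, t₁/₂ = ln(2)/k
Step 2: t₁/₂ = ln(2)/0.0612
Step 3: t₁/₂ = 0.6931/0.0612 = 11.33 hr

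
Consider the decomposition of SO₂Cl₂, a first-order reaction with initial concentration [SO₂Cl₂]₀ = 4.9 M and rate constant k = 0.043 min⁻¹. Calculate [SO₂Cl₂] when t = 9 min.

3.328 M

Step 1: For a first-order reaction: [SO₂Cl₂] = [SO₂Cl₂]₀ × e^(-kt)
Step 2: [SO₂Cl₂] = 4.9 × e^(-0.043 × 9)
Step 3: [SO₂Cl₂] = 4.9 × e^(-0.387)
Step 4: [SO₂Cl₂] = 4.9 × 0.679091 = 3.328 M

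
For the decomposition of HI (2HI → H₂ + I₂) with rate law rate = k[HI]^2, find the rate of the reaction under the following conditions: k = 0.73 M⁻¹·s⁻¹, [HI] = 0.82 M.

0.4909 M/s

Step 1: Identify the rate law: rate = k[HI]^2
Step 2: Substitute values: rate = 0.73 × (0.82)^2
Step 3: Calculate: rate = 0.73 × 0.6724 = 0.490852 M/s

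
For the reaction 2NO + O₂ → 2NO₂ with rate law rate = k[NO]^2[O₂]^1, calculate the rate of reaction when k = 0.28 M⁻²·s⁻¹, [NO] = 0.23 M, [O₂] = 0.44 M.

0.006517 M/s

Step 1: The rate law is rate = k[NO]^2[O₂]^1
Step 2: Substitute: rate = 0.28 × (0.23)^2 × (0.44)^1
Step 3: rate = 0.28 × 0.0529 × 0.44 = 0.00651728 M/s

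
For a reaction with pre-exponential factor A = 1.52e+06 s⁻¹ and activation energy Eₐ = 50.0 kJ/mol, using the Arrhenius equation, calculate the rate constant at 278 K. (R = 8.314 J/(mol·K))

6.12e-04 s⁻¹

Step 1: Use the Arrhenius equation: k = A × exp(-Eₐ/RT)
Step 2: Convert Eₐ to J/mol: 50.0 kJ/mol = 50000 J/mol
Step 3: Calculate the exponent: -Eₐ/(RT) = -50000/(8.314 × 278) = -21.63292
Step 4: k = 1.52e+06 × exp(-21.63292)
Step 5: k = 1.52e+06 × 4.02663e-10 = 6.1205e-04 s⁻¹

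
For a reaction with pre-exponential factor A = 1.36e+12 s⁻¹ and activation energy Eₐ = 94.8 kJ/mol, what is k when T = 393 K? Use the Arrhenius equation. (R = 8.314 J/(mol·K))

3.41e-01 s⁻¹

Step 1: Use the Arrhenius equation: k = A × exp(-Eₐ/RT)
Step 2: Convert Eₐ to J/mol: 94.8 kJ/mol = 94800 J/mol
Step 3: Calculate the exponent: -Eₐ/(RT) = -94800/(8.314 × 393) = -29.01388
Step 4: k = 1.36e+12 × exp(-29.01388)
Step 5: k = 1.36e+12 × 2.50860e-13 = 3.4117e-01 s⁻¹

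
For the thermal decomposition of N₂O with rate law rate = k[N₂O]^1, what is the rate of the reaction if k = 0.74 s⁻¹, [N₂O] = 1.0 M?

0.74 M/s

Step 1: Identify the rate law: rate = k[N₂O]^1
Step 2: Substitute values: rate = 0.74 × (1.0)^1
Step 3: Calculate: rate = 0.74 × 1 = 0.74 M/s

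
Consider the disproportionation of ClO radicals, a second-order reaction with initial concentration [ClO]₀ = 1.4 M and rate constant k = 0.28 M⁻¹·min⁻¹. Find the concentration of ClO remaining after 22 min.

0.1455 M

Step 1: For a second-order reaction: 1/[ClO] = 1/[ClO]₀ + kt
Step 2: 1/[ClO] = 1/1.4 + 0.28 × 22
Step 3: 1/[ClO] = 0.7143 + 6.16 = 6.874
Step 4: [ClO] = 1/6.874 = 0.1455 M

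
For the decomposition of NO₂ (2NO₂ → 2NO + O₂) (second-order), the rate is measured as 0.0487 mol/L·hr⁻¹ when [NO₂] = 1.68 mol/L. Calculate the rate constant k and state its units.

0.01725 (mol/L)⁻¹·hr⁻¹

Step 1: rate = k[NO₂]^2, so k = rate / [NO₂]^2.
Step 2: k = 0.0487 / (1.68)^2 = 0.0487 / 2.822.
Step 3: k = 0.01725 (mol/L)⁻¹·hr⁻¹.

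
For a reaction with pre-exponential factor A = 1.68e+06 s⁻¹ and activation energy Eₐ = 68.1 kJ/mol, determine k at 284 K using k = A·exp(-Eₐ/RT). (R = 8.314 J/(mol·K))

5.01e-07 s⁻¹

Step 1: Use the Arrhenius equation: k = A × exp(-Eₐ/RT)
Step 2: Convert Eₐ to J/mol: 68.1 kJ/mol = 68100 J/mol
Step 3: Calculate the exponent: -Eₐ/(RT) = -68100/(8.314 × 284) = -28.84156
Step 4: k = 1.68e+06 × exp(-28.84156)
Step 5: k = 1.68e+06 × 2.98037e-13 = 5.0070e-07 s⁻¹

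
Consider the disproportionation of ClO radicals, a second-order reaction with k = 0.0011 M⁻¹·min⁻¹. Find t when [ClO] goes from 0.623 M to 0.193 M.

3251 min

Step 1: For second-order: t = (1/[ClO] - 1/[ClO]₀)/k
Step 2: t = (1/0.193 - 1/0.623)/0.0011
Step 3: t = (5.181 - 1.605)/0.0011
Step 4: t = 3.576/0.0011 = 3251 min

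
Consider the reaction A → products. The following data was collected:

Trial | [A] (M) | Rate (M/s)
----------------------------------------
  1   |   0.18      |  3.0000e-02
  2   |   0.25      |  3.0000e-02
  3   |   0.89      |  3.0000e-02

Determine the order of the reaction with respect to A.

zeroth order (0)

Step 1: Compare trials - when concentration changes, rate stays constant.
Step 2: rate₂/rate₁ = 3.0000e-02/3.0000e-02 = 1
Step 3: [A]₂/[A]₁ = 0.25/0.18 = 1.389
Step 4: Since rate ratio ≈ (conc ratio)^0, the reaction is zeroth order.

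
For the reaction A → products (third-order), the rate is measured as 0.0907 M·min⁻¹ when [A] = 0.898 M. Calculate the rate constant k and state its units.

0.1253 M⁻²·min⁻¹

Step 1: rate = k[A]^3, so k = rate / [A]^3.
Step 2: k = 0.0907 / (0.898)^3 = 0.0907 / 0.7242.
Step 3: k = 0.1253 M⁻²·min⁻¹.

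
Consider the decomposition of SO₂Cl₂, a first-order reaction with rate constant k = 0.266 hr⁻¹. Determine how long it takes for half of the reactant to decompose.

2.606 hr

Step 1: For a first-order reaction, t₁/₂ = ln(2)/k
Step 2: t₁/₂ = ln(2)/0.266
Step 3: t₁/₂ = 0.6931/0.266 = 2.606 hr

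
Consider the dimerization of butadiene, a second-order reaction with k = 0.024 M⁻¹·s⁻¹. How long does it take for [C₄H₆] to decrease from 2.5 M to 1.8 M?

6.481 s

Step 1: For second-order: t = (1/[C₄H₆] - 1/[C₄H₆]₀)/k
Step 2: t = (1/1.8 - 1/2.5)/0.024
Step 3: t = (0.5556 - 0.4)/0.024
Step 4: t = 0.1556/0.024 = 6.481 s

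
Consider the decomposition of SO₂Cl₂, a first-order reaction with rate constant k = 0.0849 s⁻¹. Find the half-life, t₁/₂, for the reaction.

8.164 s

Step 1: For a first-order reaction, t₁/₂ = ln(2)/k
Step 2: t₁/₂ = ln(2)/0.0849
Step 3: t₁/₂ = 0.6931/0.0849 = 8.164 s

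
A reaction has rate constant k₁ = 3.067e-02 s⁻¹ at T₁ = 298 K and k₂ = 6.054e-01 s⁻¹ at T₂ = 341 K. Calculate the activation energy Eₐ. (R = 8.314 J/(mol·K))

58.6 kJ/mol

Step 1: Use the two-temperature Arrhenius form: ln(k₂/k₁) = -Eₐ/R × (1/T₂ - 1/T₁)
Step 2: ln(k₂/k₁) = ln(6.054e-01/3.067e-02) = ln(19.7392) = 2.9826
Step 3: 1/T₂ - 1/T₁ = 1/341 - 1/298 = -4.231534e-04 K⁻¹
Step 4: Eₐ = -R × ln(k₂/k₁) / (1/T₂ - 1/T₁) = -8.314 × 2.9826 / -4.231534e-04
Step 5: Eₐ = 5.8601e+04 J/mol = 58.6 kJ/mol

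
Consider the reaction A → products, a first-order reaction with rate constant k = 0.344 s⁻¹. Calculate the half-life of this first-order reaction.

2.015 s

Step 1: For a first-order reaction, t₁/₂ = ln(2)/k
Step 2: t₁/₂ = ln(2)/0.344
Step 3: t₁/₂ = 0.6931/0.344 = 2.015 s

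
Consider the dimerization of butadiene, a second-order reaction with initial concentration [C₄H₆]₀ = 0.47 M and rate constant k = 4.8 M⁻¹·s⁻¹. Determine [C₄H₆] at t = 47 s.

0.004391 M

Step 1: For a second-order reaction: 1/[C₄H₆] = 1/[C₄H₆]₀ + kt
Step 2: 1/[C₄H₆] = 1/0.47 + 4.8 × 47
Step 3: 1/[C₄H₆] = 2.128 + 225.6 = 227.7
Step 4: [C₄H₆] = 1/227.7 = 0.004391 M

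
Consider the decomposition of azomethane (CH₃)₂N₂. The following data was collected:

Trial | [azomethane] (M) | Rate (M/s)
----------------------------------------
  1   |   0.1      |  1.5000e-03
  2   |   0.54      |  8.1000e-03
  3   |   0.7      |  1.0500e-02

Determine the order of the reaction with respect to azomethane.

first order (1)

Step 1: Compare trials to find order n where rate₂/rate₁ = ([azomethane]₂/[azomethane]₁)^n
Step 2: rate₂/rate₁ = 8.1000e-03/1.5000e-03 = 5.4
Step 3: [azomethane]₂/[azomethane]₁ = 0.54/0.1 = 5.4
Step 4: n = ln(5.4)/ln(5.4) = 1.00 ≈ 1
Step 5: The reaction is first order in azomethane.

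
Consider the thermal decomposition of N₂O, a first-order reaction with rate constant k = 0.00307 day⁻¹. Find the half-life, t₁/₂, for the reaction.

225.8 day

Step 1: For a first-order reaction, t₁/₂ = ln(2)/k
Step 2: t₁/₂ = ln(2)/0.00307
Step 3: t₁/₂ = 0.6931/0.00307 = 225.8 day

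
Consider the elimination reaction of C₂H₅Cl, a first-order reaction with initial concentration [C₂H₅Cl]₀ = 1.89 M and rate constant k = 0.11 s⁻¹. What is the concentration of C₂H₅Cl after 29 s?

0.07781 M

Step 1: For a first-order reaction: [C₂H₅Cl] = [C₂H₅Cl]₀ × e^(-kt)
Step 2: [C₂H₅Cl] = 1.89 × e^(-0.11 × 29)
Step 3: [C₂H₅Cl] = 1.89 × e^(-3.19)
Step 4: [C₂H₅Cl] = 1.89 × 0.0411719 = 0.07781 M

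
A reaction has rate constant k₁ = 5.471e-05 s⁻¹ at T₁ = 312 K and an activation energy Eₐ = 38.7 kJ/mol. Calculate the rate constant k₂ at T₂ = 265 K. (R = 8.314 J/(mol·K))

3.881e-06 s⁻¹

Step 1: Use the two-temperature Arrhenius form: ln(k₂/k₁) = -Eₐ/R × (1/T₂ - 1/T₁)
Step 2: Convert Eₐ to J/mol: 38.7 kJ/mol = 38700 J/mol
Step 3: 1/T₂ - 1/T₁ = 1/265 - 1/312 = 5.684567e-04 K⁻¹
Step 4: ln(k₂/k₁) = -38700/8.314 × 5.684567e-04 = -2.64605
Step 5: k₂ = k₁ × exp(-2.64605) = 5.471e-05 × 7.09308e-02 = 3.881e-06 s⁻¹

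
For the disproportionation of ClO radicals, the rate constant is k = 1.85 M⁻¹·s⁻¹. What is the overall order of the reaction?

second order (2)

Step 1: The units of k for an nth-order reaction are (concentration)^(1-n)·(time)⁻¹.
Step 2: Here k has units M⁻¹·s⁻¹, so the concentration exponent is -1.
Step 3: 1 - n = -1 ⇒ n = 2. The reaction is second order.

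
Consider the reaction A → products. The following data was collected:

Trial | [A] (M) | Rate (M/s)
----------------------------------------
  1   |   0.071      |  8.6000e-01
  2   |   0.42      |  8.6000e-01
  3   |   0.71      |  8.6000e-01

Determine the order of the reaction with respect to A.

zeroth order (0)

Step 1: Compare trials - when concentration changes, rate stays constant.
Step 2: rate₂/rate₁ = 8.6000e-01/8.6000e-01 = 1
Step 3: [A]₂/[A]₁ = 0.42/0.071 = 5.915
Step 4: Since rate ratio ≈ (conc ratio)^0, the reaction is zeroth order.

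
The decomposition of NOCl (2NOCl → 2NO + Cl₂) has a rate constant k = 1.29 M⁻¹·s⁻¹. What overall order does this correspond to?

second order (2)

Step 1: The units of k for an nth-order reaction are (concentration)^(1-n)·(time)⁻¹.
Step 2: Here k has units M⁻¹·s⁻¹, so the concentration exponent is -1.
Step 3: 1 - n = -1 ⇒ n = 2. The reaction is second order.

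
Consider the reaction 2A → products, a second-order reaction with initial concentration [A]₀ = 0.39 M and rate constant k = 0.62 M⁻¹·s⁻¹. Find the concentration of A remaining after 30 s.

0.04725 M

Step 1: For a second-order reaction: 1/[A] = 1/[A]₀ + kt
Step 2: 1/[A] = 1/0.39 + 0.62 × 30
Step 3: 1/[A] = 2.564 + 18.6 = 21.16
Step 4: [A] = 1/21.16 = 0.04725 M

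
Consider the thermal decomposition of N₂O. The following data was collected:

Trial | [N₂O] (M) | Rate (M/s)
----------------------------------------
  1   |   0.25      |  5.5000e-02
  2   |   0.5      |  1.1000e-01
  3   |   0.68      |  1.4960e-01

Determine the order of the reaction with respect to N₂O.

first order (1)

Step 1: Compare trials to find order n where rate₂/rate₁ = ([N₂O]₂/[N₂O]₁)^n
Step 2: rate₂/rate₁ = 1.1000e-01/5.5000e-02 = 2
Step 3: [N₂O]₂/[N₂O]₁ = 0.5/0.25 = 2
Step 4: n = ln(2)/ln(2) = 1.00 ≈ 1
Step 5: The reaction is first order in N₂O.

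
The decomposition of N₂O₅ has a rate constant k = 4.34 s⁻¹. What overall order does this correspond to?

first order (1)

Step 1: The units of k for an nth-order reaction are (concentration)^(1-n)·(time)⁻¹.
Step 2: Here k has units s⁻¹, so the concentration exponent is 0.
Step 3: 1 - n = 0 ⇒ n = 1. The reaction is first order.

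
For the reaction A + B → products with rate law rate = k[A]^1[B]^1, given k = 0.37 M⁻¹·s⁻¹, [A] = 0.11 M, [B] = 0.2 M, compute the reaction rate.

0.00814 M/s

Step 1: The rate law is rate = k[A]^1[B]^1
Step 2: Substitute: rate = 0.37 × (0.11)^1 × (0.2)^1
Step 3: rate = 0.37 × 0.11 × 0.2 = 0.00814 M/s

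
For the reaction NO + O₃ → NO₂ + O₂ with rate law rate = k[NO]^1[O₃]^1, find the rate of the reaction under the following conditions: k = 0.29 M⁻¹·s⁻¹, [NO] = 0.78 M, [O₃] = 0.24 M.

0.05429 M/s

Step 1: The rate law is rate = k[NO]^1[O₃]^1
Step 2: Substitute: rate = 0.29 × (0.78)^1 × (0.24)^1
Step 3: rate = 0.29 × 0.78 × 0.24 = 0.054288 M/s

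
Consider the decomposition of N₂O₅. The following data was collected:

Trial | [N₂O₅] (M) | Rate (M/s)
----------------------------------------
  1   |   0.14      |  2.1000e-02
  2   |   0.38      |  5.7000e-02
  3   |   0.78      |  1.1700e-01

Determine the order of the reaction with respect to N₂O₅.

first order (1)

Step 1: Compare trials to find order n where rate₂/rate₁ = ([N₂O₅]₂/[N₂O₅]₁)^n
Step 2: rate₂/rate₁ = 5.7000e-02/2.1000e-02 = 2.714
Step 3: [N₂O₅]₂/[N₂O₅]₁ = 0.38/0.14 = 2.714
Step 4: n = ln(2.714)/ln(2.714) = 1.00 ≈ 1
Step 5: The reaction is first order in N₂O₅.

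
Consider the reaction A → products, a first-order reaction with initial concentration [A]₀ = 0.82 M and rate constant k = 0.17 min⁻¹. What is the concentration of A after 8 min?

0.2105 M

Step 1: For a first-order reaction: [A] = [A]₀ × e^(-kt)
Step 2: [A] = 0.82 × e^(-0.17 × 8)
Step 3: [A] = 0.82 × e^(-1.36)
Step 4: [A] = 0.82 × 0.256661 = 0.2105 M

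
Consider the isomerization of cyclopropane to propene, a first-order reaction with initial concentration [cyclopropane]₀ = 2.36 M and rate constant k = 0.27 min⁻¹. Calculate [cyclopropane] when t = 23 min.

0.004742 M

Step 1: For a first-order reaction: [cyclopropane] = [cyclopropane]₀ × e^(-kt)
Step 2: [cyclopropane] = 2.36 × e^(-0.27 × 23)
Step 3: [cyclopropane] = 2.36 × e^(-6.21)
Step 4: [cyclopropane] = 2.36 × 0.00200924 = 0.004742 M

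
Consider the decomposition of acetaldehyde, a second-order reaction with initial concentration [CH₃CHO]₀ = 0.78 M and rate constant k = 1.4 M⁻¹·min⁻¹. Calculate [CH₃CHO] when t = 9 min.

0.07204 M

Step 1: For a second-order reaction: 1/[CH₃CHO] = 1/[CH₃CHO]₀ + kt
Step 2: 1/[CH₃CHO] = 1/0.78 + 1.4 × 9
Step 3: 1/[CH₃CHO] = 1.282 + 12.6 = 13.88
Step 4: [CH₃CHO] = 1/13.88 = 0.07204 M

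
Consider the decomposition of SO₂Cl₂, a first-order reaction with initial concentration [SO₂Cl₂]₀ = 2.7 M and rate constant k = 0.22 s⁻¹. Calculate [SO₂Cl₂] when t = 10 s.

0.2992 M

Step 1: For a first-order reaction: [SO₂Cl₂] = [SO₂Cl₂]₀ × e^(-kt)
Step 2: [SO₂Cl₂] = 2.7 × e^(-0.22 × 10)
Step 3: [SO₂Cl₂] = 2.7 × e^(-2.2)
Step 4: [SO₂Cl₂] = 2.7 × 0.110803 = 0.2992 M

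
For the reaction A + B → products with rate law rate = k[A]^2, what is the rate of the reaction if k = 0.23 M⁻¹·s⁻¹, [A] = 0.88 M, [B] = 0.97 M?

0.1781 M/s

Step 1: The rate law is rate = k[A]^2
Step 2: Note that the rate does not depend on [B] (zero order in B).
Step 3: rate = 0.23 × (0.88)^2 = 0.178112 M/s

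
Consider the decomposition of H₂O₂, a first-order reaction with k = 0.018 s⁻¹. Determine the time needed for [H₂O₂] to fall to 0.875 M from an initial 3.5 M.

77.02 s

Step 1: For first-order: t = ln([H₂O₂]₀/[H₂O₂])/k
Step 2: t = ln(3.5/0.875)/0.018
Step 3: t = ln(4)/0.018
Step 4: t = 1.386/0.018 = 77.02 s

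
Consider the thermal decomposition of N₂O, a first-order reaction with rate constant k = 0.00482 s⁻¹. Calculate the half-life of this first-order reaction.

143.8 s

Step 1: For a first-order reaction, t₁/₂ = ln(2)/k
Step 2: t₁/₂ = ln(2)/0.00482
Step 3: t₁/₂ = 0.6931/0.00482 = 143.8 s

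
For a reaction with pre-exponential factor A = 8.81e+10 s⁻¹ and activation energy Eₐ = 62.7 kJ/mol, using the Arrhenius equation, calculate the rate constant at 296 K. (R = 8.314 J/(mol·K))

7.59e-01 s⁻¹

Step 1: Use the Arrhenius equation: k = A × exp(-Eₐ/RT)
Step 2: Convert Eₐ to J/mol: 62.7 kJ/mol = 62700 J/mol
Step 3: Calculate the exponent: -Eₐ/(RT) = -62700/(8.314 × 296) = -25.47803
Step 4: k = 8.81e+10 × exp(-25.47803)
Step 5: k = 8.81e+10 × 8.61058e-12 = 7.5859e-01 s⁻¹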